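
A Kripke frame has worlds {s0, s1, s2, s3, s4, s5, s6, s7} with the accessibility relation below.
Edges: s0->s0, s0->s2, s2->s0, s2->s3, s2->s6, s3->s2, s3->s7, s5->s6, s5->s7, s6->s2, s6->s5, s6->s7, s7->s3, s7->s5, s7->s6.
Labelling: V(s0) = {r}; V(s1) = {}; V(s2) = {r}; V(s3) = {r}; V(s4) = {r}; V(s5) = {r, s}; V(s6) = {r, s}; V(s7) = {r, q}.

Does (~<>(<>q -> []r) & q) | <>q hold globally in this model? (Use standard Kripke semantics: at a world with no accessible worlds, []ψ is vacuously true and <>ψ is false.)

Recall that []ψ holds at a world iff ψ holds at every accessible world, and <>ψ holds iff ψ holds at some accessible world.
Let φ = (~<>(<>q -> []r) & q) | <>q. Evaluate φ at each world:
  s0 (successors {s0, s2}): φ is false.
  s1 (successors ∅): φ is false.
  s2 (successors {s0, s3, s6}): φ is false.
  s3 (successors {s2, s7}): φ is true.
  s4 (successors ∅): φ is false.
  s5 (successors {s6, s7}): φ is true.
  s6 (successors {s2, s5, s7}): φ is true.
  s7 (successors {s3, s5, s6}): φ is false.
Detail at s0 (counterexample):
  At s0: ~<>(<>q -> []r) & q is false, <>q is false, so (~<>(<>q -> []r) & q) | <>q is false.
    At s0: ~<>(<>q -> []r) is false, q is false, so ~<>(<>q -> []r) & q is false.
      At s0: <>(<>q -> []r) is true, so ~<>(<>q -> []r) is false.
    At s0: <>q requires q at some successor in {s0, s2}.
      At s0: q is false.
      At s2: q is false.
    So <>q is false at s0.

No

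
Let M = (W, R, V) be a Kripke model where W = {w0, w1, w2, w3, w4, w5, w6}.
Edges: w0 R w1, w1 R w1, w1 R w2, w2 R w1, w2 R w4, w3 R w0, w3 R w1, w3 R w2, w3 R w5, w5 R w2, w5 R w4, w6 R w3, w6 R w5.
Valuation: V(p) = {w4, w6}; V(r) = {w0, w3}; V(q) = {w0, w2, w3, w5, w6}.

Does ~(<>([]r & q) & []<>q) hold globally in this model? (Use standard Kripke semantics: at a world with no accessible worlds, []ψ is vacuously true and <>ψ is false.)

Yes

Recall that []ψ holds at a world iff ψ holds at every accessible world, and <>ψ holds iff ψ holds at some accessible world.
Let φ = ~(<>([]r & q) & []<>q). Evaluate φ at each world:
  w0 (successors {w1}): φ is true.
  w1 (successors {w1, w2}): φ is true.
  w2 (successors {w1, w4}): φ is true.
  w3 (successors {w0, w1, w2, w5}): φ is true.
  w4 (successors ∅): φ is true.
  w5 (successors {w2, w4}): φ is true.
  w6 (successors {w3, w5}): φ is true.
For instance, at w5:
  At w5: <>([]r & q) & []<>q is false, so ~(<>([]r & q) & []<>q) is true.
    At w5: <>([]r & q) is false, []<>q is false, so <>([]r & q) & []<>q is false.
      At w5: <>([]r & q) requires []r & q at some successor in {w2, w4}.
        At w2: []r & q is false.
        At w4: []r & q is false.
      So <>([]r & q) is false at w5.
      At w5: []<>q requires <>q at every successor {w2, w4}.
        <>q fails at w2, so []<>q is false at w5.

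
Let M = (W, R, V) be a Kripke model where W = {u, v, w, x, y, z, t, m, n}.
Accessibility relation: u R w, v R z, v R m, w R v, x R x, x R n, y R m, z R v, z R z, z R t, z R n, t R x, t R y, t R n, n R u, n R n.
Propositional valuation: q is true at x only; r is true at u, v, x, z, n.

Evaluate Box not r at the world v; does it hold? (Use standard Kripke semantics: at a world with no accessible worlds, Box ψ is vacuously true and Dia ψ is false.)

No

Recall that Box ψ holds at a world iff ψ holds at every accessible world, and Dia ψ holds iff ψ holds at some accessible world.
At v: Box not r requires not r at every successor {z, m}.
  not r fails at z, so Box not r is false at v.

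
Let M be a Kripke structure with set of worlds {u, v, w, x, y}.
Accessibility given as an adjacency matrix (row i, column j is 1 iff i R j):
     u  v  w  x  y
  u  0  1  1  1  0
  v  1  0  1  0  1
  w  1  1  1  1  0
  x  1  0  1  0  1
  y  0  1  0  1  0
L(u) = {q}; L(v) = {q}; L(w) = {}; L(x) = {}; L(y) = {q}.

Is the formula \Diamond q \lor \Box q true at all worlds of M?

Yes

Let φ = \Diamond q \lor \Box q. Evaluate φ at each world:
  u (successors {v, w, x}): φ is true.
  v (successors {u, w, y}): φ is true.
  w (successors {u, v, w, x}): φ is true.
  x (successors {u, w, y}): φ is true.
  y (successors {v, x}): φ is true.
For instance, at y:
  At y: \Diamond q is true, \Box q is false, so \Diamond q \lor \Box q is true.
    At y: \Diamond q requires q at some successor in {v, x}.
      q holds at v, so \Diamond q is true at y.
    At y: \Box q requires q at every successor {v, x}.
      q fails at x, so \Box q is false at y.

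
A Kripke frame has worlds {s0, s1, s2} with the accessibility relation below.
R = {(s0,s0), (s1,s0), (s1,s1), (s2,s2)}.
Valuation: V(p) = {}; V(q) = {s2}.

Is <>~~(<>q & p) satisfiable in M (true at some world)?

No

Let φ = <>~~(<>q & p). Evaluate φ at each world:
  s0 (successors {s0}): φ is false.
  s1 (successors {s0, s1}): φ is false.
  s2 (successors {s2}): φ is false.
For instance, at s0:
  At s0: <>~~(<>q & p) requires ~~(<>q & p) at some successor in {s0}.
    At s0: ~~(<>q & p) is false.
  So <>~~(<>q & p) is false at s0.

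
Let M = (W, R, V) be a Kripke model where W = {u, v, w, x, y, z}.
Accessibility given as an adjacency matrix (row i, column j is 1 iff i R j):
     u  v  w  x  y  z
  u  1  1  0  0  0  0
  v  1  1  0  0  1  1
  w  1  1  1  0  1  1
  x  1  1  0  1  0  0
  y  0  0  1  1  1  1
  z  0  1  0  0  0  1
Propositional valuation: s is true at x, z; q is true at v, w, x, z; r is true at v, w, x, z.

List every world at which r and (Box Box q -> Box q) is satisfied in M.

Let φ = r and (Box Box q -> Box q). Evaluate φ at each world:
  u (successors {u, v}): φ is false.
  v (successors {u, v, y, z}): φ is true.
  w (successors {u, v, w, y, z}): φ is true.
  x (successors {u, v, x}): φ is true.
  y (successors {w, x, y, z}): φ is false.
  z (successors {v, z}): φ is true.
For instance, at v:
  At v: r is true, Box Box q -> Box q is true, so r and (Box Box q -> Box q) is true.
    At v: Box Box q is false, Box q is false, so Box Box q -> Box q is true.
      At v: Box Box q requires Box q at every successor {u, v, y, z}.
        Box q fails at u, so Box Box q is false at v.
      At v: Box q requires q at every successor {u, v, y, z}.
        q fails at u, so Box q is false at v.
Satisfying worlds: {v, w, x, z}

v, w, x, z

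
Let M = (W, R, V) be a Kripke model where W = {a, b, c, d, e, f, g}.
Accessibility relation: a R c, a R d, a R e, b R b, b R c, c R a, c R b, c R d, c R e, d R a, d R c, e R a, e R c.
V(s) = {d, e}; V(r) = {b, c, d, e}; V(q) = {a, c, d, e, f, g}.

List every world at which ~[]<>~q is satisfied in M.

Let φ = ~[]<>~q. Evaluate φ at each world:
  a (successors {c, d, e}): φ is true.
  b (successors {b, c}): φ is false.
  c (successors {a, b, d, e}): φ is true.
  d (successors {a, c}): φ is true.
  e (successors {a, c}): φ is true.
  f (successors ∅): φ is false.
  g (successors ∅): φ is false.
For instance, at c:
  At c: []<>~q is false, so ~[]<>~q is true.
    At c: []<>~q requires <>~q at every successor {a, b, d, e}.
      <>~q fails at a, so []<>~q is false at c.
Satisfying worlds: {a, c, d, e}

a, c, d, e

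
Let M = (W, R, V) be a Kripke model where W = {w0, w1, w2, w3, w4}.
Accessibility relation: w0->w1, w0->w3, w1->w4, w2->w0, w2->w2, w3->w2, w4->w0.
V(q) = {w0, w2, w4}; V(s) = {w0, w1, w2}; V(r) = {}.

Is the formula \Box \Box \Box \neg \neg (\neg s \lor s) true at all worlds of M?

Let φ = \Box \Box \Box \neg \neg (\neg s \lor s). Evaluate φ at each world:
  w0 (successors {w1, w3}): φ is true.
  w1 (successors {w4}): φ is true.
  w2 (successors {w0, w2}): φ is true.
  w3 (successors {w2}): φ is true.
  w4 (successors {w0}): φ is true.
For instance, at w3:
  At w3: \Box \Box \Box \neg \neg (\neg s \lor s) requires \Box \Box \neg \neg (\neg s \lor s) at every successor {w2}.
      At w2: \Box \Box \neg \neg (\neg s \lor s) requires \Box \neg \neg (\neg s \lor s) at every successor {w0, w2}.
        At w0: \Box \neg \neg (\neg s \lor s) is true.
        At w2: \Box \neg \neg (\neg s \lor s) is true.
      So \Box \Box \neg \neg (\neg s \lor s) is true at w2.
  So \Box \Box \Box \neg \neg (\neg s \lor s) is true at w3.

Yes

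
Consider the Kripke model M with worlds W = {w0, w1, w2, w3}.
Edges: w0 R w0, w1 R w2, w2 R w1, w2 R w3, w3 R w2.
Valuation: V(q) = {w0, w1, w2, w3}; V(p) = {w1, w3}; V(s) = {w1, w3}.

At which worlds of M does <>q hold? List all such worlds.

w0, w1, w2, w3

Let φ = <>q. Evaluate φ at each world:
  w0 (successors {w0}): φ is true.
  w1 (successors {w2}): φ is true.
  w2 (successors {w1, w3}): φ is true.
  w3 (successors {w2}): φ is true.
For instance, at w0:
  At w0: <>q requires q at some successor in {w0}.
    q holds at w0, so <>q is true at w0.
Satisfying worlds: {w0, w1, w2, w3}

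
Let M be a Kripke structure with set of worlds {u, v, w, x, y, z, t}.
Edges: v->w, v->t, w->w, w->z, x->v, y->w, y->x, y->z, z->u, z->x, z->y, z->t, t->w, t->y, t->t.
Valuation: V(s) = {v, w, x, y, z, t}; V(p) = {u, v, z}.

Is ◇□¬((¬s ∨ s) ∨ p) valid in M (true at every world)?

Let φ = ◇□¬((¬s ∨ s) ∨ p). Evaluate φ at each world:
  u (successors ∅): φ is false.
  v (successors {w, t}): φ is false.
  w (successors {w, z}): φ is false.
  x (successors {v}): φ is false.
  y (successors {w, x, z}): φ is false.
  z (successors {u, x, y, t}): φ is true.
  t (successors {w, y, t}): φ is false.
Detail at u (counterexample):
  At u: no accessible worlds, so ◇□¬((¬s ∨ s) ∨ p) is false.

No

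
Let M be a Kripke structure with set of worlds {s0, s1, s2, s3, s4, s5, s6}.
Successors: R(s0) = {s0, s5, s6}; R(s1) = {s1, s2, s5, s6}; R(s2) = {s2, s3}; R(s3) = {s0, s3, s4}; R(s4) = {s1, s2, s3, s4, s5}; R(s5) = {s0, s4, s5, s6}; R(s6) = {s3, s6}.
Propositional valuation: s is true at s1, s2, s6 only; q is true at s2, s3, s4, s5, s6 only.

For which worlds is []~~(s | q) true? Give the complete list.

Let φ = []~~(s | q). Evaluate φ at each world:
  s0 (successors {s0, s5, s6}): φ is false.
  s1 (successors {s1, s2, s5, s6}): φ is true.
  s2 (successors {s2, s3}): φ is true.
  s3 (successors {s0, s3, s4}): φ is false.
  s4 (successors {s1, s2, s3, s4, s5}): φ is true.
  s5 (successors {s0, s4, s5, s6}): φ is false.
  s6 (successors {s3, s6}): φ is true.
For instance, at s6:
  At s6: []~~(s | q) requires ~~(s | q) at every successor {s3, s6}.
    At s3: ~~(s | q) is true.
    At s6: ~~(s | q) is true.
  So []~~(s | q) is true at s6.
Satisfying worlds: {s1, s2, s4, s6}

s1, s2, s4, s6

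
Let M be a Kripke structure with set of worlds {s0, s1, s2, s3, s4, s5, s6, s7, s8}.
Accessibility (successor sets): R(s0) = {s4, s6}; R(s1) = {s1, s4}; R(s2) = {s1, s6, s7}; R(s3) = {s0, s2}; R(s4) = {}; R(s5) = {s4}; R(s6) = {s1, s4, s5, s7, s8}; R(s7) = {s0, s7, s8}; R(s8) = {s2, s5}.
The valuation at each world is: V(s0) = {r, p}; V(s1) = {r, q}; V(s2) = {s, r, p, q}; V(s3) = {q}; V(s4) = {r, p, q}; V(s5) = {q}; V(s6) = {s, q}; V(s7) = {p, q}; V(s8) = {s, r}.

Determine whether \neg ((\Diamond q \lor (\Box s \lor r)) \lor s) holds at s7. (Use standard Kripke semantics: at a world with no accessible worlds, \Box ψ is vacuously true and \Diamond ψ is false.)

At s7: (\Diamond q \lor (\Box s \lor r)) \lor s is true, so \neg ((\Diamond q \lor (\Box s \lor r)) \lor s) is false.
  At s7: \Diamond q \lor (\Box s \lor r) is true, s is false, so (\Diamond q \lor (\Box s \lor r)) \lor s is true.
    At s7: \Diamond q is true, \Box s \lor r is false, so \Diamond q \lor (\Box s \lor r) is true.
      At s7: \Diamond q requires q at some successor in {s0, s7, s8}.
        q holds at s7, so \Diamond q is true at s7.
      At s7: \Box s is false, r is false, so \Box s \lor r is false.

No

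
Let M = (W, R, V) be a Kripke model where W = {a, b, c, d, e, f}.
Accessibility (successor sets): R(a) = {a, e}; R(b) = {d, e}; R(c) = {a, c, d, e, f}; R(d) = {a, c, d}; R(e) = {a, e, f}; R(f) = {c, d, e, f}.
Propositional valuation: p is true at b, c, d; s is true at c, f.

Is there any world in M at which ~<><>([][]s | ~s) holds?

Recall that []ψ holds at a world iff ψ holds at every accessible world, and <>ψ holds iff ψ holds at some accessible world.
Let φ = ~<><>([][]s | ~s). Evaluate φ at each world:
  a (successors {a, e}): φ is false.
  b (successors {d, e}): φ is false.
  c (successors {a, c, d, e, f}): φ is false.
  d (successors {a, c, d}): φ is false.
  e (successors {a, e, f}): φ is false.
  f (successors {c, d, e, f}): φ is false.
For instance, at a:
  At a: <><>([][]s | ~s) is true, so ~<><>([][]s | ~s) is false.
    At a: <><>([][]s | ~s) requires <>([][]s | ~s) at some successor in {a, e}.
      <>([][]s | ~s) holds at a, so <><>([][]s | ~s) is true at a.

No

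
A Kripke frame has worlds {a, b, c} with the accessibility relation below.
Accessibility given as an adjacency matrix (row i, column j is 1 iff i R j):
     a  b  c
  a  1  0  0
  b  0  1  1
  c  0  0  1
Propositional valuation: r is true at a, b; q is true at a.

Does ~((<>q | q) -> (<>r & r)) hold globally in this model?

Let φ = ~((<>q | q) -> (<>r & r)). Evaluate φ at each world:
  a (successors {a}): φ is false.
  b (successors {b, c}): φ is false.
  c (successors {c}): φ is false.
Detail at a (counterexample):
  At a: (<>q | q) -> (<>r & r) is true, so ~((<>q | q) -> (<>r & r)) is false.
    At a: <>q | q is true, <>r & r is true, so (<>q | q) -> (<>r & r) is true.
      At a: <>q is true, q is true, so <>q | q is true.
      At a: <>r is true, r is true, so <>r & r is true.

No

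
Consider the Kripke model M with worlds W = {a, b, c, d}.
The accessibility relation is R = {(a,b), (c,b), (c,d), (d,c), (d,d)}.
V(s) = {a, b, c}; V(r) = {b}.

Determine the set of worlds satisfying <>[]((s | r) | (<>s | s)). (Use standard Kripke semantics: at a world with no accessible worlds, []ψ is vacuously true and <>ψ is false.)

Let φ = <>[]((s | r) | (<>s | s)). Evaluate φ at each world:
  a (successors {b}): φ is true.
  b (successors ∅): φ is false.
  c (successors {b, d}): φ is true.
  d (successors {c, d}): φ is true.
For instance, at c:
  At c: <>[]((s | r) | (<>s | s)) requires []((s | r) | (<>s | s)) at some successor in {b, d}.
    []((s | r) | (<>s | s)) holds at b, so <>[]((s | r) | (<>s | s)) is true at c.
      At b: no accessible worlds, so []((s | r) | (<>s | s)) holds vacuously.
Satisfying worlds: {a, c, d}

a, c, d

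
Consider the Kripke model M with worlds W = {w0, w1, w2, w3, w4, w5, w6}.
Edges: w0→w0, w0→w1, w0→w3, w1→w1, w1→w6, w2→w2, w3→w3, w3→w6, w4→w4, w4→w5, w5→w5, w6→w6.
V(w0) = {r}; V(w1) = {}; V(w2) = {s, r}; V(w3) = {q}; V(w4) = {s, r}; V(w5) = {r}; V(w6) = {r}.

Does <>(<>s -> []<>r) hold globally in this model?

Recall that []ψ holds at a world iff ψ holds at every accessible world, and <>ψ holds iff ψ holds at some accessible world.
Let φ = <>(<>s -> []<>r). Evaluate φ at each world:
  w0 (successors {w0, w1, w3}): φ is true.
  w1 (successors {w1, w6}): φ is true.
  w2 (successors {w2}): φ is true.
  w3 (successors {w3, w6}): φ is true.
  w4 (successors {w4, w5}): φ is true.
  w5 (successors {w5}): φ is true.
  w6 (successors {w6}): φ is true.
For instance, at w1:
  At w1: <>(<>s -> []<>r) requires <>s -> []<>r at some successor in {w1, w6}.
    <>s -> []<>r holds at w1, so <>(<>s -> []<>r) is true at w1.
      At w1: <>s is false, []<>r is true, so <>s -> []<>r is true.

Yes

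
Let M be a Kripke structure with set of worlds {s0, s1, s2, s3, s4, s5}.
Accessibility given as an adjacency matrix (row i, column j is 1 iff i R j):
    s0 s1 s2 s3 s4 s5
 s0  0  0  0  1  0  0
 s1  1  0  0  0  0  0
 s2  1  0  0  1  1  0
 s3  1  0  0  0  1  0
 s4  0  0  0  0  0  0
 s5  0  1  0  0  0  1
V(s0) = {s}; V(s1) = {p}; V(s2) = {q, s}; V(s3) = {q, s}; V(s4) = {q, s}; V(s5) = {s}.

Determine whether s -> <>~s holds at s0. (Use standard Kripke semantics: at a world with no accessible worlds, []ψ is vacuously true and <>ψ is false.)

No

At s0: s is true, <>~s is false, so s -> <>~s is false.
  At s0: <>~s requires ~s at some successor in {s3}.
    At s3: ~s is false.
  So <>~s is false at s0.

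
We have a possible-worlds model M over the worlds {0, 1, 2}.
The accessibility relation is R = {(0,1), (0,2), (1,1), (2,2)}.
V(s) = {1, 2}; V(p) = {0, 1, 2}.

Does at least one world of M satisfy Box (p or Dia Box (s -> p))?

Yes

Recall that Box ψ holds at a world iff ψ holds at every accessible world, and Dia ψ holds iff ψ holds at some accessible world.
Let φ = Box (p or Dia Box (s -> p)). Evaluate φ at each world:
  0 (successors {1, 2}): φ is true.
  1 (successors {1}): φ is true.
  2 (successors {2}): φ is true.
Detail at 0 (witness):
  At 0: Box (p or Dia Box (s -> p)) requires p or Dia Box (s -> p) at every successor {1, 2}.
      At 1: p is true, Dia Box (s -> p) is true, so p or Dia Box (s -> p) is true.
      At 2: p is true, Dia Box (s -> p) is true, so p or Dia Box (s -> p) is true.
  So Box (p or Dia Box (s -> p)) is true at 0.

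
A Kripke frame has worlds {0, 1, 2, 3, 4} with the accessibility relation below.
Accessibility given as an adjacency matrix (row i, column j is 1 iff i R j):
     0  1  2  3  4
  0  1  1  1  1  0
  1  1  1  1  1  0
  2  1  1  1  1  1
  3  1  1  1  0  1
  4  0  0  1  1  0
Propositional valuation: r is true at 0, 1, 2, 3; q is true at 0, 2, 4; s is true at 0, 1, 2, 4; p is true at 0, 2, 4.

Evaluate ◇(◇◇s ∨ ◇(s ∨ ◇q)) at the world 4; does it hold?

Yes

Recall that ◇ψ holds at a world iff ψ holds at some accessible world.
At 4: ◇(◇◇s ∨ ◇(s ∨ ◇q)) requires ◇◇s ∨ ◇(s ∨ ◇q) at some successor in {2, 3}.
  ◇◇s ∨ ◇(s ∨ ◇q) holds at 2, so ◇(◇◇s ∨ ◇(s ∨ ◇q)) is true at 4.
    At 2: ◇◇s is true, ◇(s ∨ ◇q) is true, so ◇◇s ∨ ◇(s ∨ ◇q) is true.
      At 2: ◇◇s requires ◇s at some successor in {0, 1, 2, 3, 4}.
        ◇s holds at 0, so ◇◇s is true at 2.
      At 2: ◇(s ∨ ◇q) requires s ∨ ◇q at some successor in {0, 1, 2, 3, 4}.
        s ∨ ◇q holds at 0, so ◇(s ∨ ◇q) is true at 2.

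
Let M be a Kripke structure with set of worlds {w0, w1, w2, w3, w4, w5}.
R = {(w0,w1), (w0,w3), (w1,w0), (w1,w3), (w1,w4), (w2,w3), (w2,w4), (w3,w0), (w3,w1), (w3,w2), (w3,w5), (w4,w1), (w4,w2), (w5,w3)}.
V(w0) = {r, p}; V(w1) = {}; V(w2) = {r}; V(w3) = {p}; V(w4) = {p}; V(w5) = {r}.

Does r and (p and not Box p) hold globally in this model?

Let φ = r and (p and not Box p). Evaluate φ at each world:
  w0 (successors {w1, w3}): φ is true.
  w1 (successors {w0, w3, w4}): φ is false.
  w2 (successors {w3, w4}): φ is false.
  w3 (successors {w0, w1, w2, w5}): φ is false.
  w4 (successors {w1, w2}): φ is false.
  w5 (successors {w3}): φ is false.
Detail at w1 (counterexample):
  At w1: r is false, p and not Box p is false, so r and (p and not Box p) is false.
    At w1: p is false, not Box p is false, so p and not Box p is false.
      At w1: Box p is true, so not Box p is false.

No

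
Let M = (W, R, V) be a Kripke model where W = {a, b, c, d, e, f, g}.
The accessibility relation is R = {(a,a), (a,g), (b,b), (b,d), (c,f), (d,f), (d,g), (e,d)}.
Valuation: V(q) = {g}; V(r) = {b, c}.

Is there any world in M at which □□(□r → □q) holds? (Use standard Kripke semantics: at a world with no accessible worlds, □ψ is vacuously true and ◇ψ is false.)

Let φ = □□(□r → □q). Evaluate φ at each world:
  a (successors {a, g}): φ is true.
  b (successors {b, d}): φ is true.
  c (successors {f}): φ is true.
  d (successors {f, g}): φ is true.
  e (successors {d}): φ is true.
  f (successors ∅): φ is true.
  g (successors ∅): φ is true.
Detail at a (witness):
  At a: □□(□r → □q) requires □(□r → □q) at every successor {a, g}.
      At a: □(□r → □q) requires □r → □q at every successor {a, g}.
        At a: □r → □q is true.
        At g: □r → □q is true.
      So □(□r → □q) is true at a.
      At g: no accessible worlds, so □(□r → □q) holds vacuously.
  So □□(□r → □q) is true at a.

Yes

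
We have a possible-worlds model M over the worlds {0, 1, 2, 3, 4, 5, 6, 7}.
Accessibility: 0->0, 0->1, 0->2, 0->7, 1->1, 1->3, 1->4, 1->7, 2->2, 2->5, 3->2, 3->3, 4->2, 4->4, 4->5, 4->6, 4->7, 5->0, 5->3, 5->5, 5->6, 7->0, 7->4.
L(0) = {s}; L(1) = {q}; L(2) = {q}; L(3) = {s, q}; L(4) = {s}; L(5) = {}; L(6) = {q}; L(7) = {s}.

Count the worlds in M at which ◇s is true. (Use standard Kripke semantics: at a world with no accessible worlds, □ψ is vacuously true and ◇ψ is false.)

6

Let φ = ◇s. Evaluate φ at each world:
  0 (successors {0, 1, 2, 7}): φ is true.
  1 (successors {1, 3, 4, 7}): φ is true.
  2 (successors {2, 5}): φ is false.
  3 (successors {2, 3}): φ is true.
  4 (successors {2, 4, 5, 6, 7}): φ is true.
  5 (successors {0, 3, 5, 6}): φ is true.
  6 (successors ∅): φ is false.
  7 (successors {0, 4}): φ is true.
For instance, at 2:
  At 2: ◇s requires s at some successor in {2, 5}.
    At 2: s is false.
    At 5: s is false.
  So ◇s is false at 2.
Satisfying worlds: {0, 1, 3, 4, 5, 7}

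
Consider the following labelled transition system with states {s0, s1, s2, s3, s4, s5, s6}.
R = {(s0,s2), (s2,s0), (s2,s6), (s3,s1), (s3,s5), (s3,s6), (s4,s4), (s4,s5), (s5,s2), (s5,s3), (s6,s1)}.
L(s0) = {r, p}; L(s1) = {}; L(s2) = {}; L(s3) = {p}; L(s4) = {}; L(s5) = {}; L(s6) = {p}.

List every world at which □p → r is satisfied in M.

s0, s3, s4, s5, s6

Recall that □ψ holds at a world iff ψ holds at every accessible world, and ◇ψ holds iff ψ holds at some accessible world.
Let φ = □p → r. Evaluate φ at each world:
  s0 (successors {s2}): φ is true.
  s1 (successors ∅): φ is false.
  s2 (successors {s0, s6}): φ is false.
  s3 (successors {s1, s5, s6}): φ is true.
  s4 (successors {s4, s5}): φ is true.
  s5 (successors {s2, s3}): φ is true.
  s6 (successors {s1}): φ is true.
For instance, at s2:
  At s2: □p is true, r is false, so □p → r is false.
    At s2: □p requires p at every successor {s0, s6}.
      At s0: p is true.
      At s6: p is true.
    So □p is true at s2.
Satisfying worlds: {s0, s3, s4, s5, s6}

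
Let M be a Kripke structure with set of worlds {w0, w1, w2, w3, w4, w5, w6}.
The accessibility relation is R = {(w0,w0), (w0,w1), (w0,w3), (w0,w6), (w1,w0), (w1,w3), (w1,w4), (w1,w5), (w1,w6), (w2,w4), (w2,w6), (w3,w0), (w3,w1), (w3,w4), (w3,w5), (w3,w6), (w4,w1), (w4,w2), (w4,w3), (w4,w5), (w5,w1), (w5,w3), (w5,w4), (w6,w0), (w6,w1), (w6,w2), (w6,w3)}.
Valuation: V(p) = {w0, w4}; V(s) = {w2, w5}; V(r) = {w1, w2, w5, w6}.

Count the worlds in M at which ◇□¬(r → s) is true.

0

Let φ = ◇□¬(r → s). Evaluate φ at each world:
  w0 (successors {w0, w1, w3, w6}): φ is false.
  w1 (successors {w0, w3, w4, w5, w6}): φ is false.
  w2 (successors {w4, w6}): φ is false.
  w3 (successors {w0, w1, w4, w5, w6}): φ is false.
  w4 (successors {w1, w2, w3, w5}): φ is false.
  w5 (successors {w1, w3, w4}): φ is false.
  w6 (successors {w0, w1, w2, w3}): φ is false.
For instance, at w4:
  At w4: ◇□¬(r → s) requires □¬(r → s) at some successor in {w1, w2, w3, w5}.
    At w1: □¬(r → s) is false.
    At w2: □¬(r → s) is false.
    At w3: □¬(r → s) is false.
    At w5: □¬(r → s) is false.
  So ◇□¬(r → s) is false at w4.
Satisfying worlds: none.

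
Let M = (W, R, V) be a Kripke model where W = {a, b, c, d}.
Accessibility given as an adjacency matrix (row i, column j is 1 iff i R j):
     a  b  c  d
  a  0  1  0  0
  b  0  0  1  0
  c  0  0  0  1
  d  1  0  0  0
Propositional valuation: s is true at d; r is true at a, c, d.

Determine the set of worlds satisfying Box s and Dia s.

Let φ = Box s and Dia s. Evaluate φ at each world:
  a (successors {b}): φ is false.
  b (successors {c}): φ is false.
  c (successors {d}): φ is true.
  d (successors {a}): φ is false.
For instance, at a:
  At a: Box s is false, Dia s is false, so Box s and Dia s is false.
    At a: Box s requires s at every successor {b}.
      s fails at b, so Box s is false at a.
    At a: Dia s requires s at some successor in {b}.
      At b: s is false.
    So Dia s is false at a.
Satisfying worlds: {c}

c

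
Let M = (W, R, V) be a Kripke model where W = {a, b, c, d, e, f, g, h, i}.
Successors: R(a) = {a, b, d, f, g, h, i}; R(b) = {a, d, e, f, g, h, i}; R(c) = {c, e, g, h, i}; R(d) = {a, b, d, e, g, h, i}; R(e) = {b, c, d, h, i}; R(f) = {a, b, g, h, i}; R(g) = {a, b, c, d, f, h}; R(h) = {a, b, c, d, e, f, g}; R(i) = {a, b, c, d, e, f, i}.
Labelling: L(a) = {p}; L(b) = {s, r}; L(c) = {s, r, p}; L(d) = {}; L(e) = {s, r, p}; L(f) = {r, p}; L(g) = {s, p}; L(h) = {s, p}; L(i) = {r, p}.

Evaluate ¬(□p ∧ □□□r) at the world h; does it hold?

Yes

Recall that □ψ holds at a world iff ψ holds at every accessible world, and ◇ψ holds iff ψ holds at some accessible world.
At h: □p ∧ □□□r is false, so ¬(□p ∧ □□□r) is true.
  At h: □p is false, □□□r is false, so □p ∧ □□□r is false.
    At h: □p requires p at every successor {a, b, c, d, e, f, g}.
      p fails at b, so □p is false at h.
    At h: □□□r requires □□r at every successor {a, b, c, d, e, f, g}.
      □□r fails at a, so □□□r is false at h.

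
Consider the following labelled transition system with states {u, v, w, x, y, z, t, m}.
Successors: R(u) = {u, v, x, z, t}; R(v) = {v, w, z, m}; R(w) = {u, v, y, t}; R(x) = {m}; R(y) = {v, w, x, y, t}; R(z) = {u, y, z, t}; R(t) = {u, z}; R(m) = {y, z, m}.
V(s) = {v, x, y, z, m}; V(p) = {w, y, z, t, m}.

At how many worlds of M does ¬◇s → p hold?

8

Let φ = ¬◇s → p. Evaluate φ at each world:
  u (successors {u, v, x, z, t}): φ is true.
  v (successors {v, w, z, m}): φ is true.
  w (successors {u, v, y, t}): φ is true.
  x (successors {m}): φ is true.
  y (successors {v, w, x, y, t}): φ is true.
  z (successors {u, y, z, t}): φ is true.
  t (successors {u, z}): φ is true.
  m (successors {y, z, m}): φ is true.
For instance, at y:
  At y: ¬◇s is false, p is true, so ¬◇s → p is true.
    At y: ◇s is true, so ¬◇s is false.
      At y: ◇s requires s at some successor in {v, w, x, y, t}.
        s holds at v, so ◇s is true at y.
Satisfying worlds: {u, v, w, x, y, z, t, m}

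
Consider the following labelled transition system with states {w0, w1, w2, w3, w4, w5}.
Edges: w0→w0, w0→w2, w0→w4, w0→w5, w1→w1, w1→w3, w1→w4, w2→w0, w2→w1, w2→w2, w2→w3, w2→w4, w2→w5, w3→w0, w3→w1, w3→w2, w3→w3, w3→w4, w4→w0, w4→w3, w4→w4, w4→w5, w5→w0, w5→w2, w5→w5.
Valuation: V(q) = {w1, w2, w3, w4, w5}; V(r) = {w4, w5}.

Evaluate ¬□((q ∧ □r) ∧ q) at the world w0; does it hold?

At w0: □((q ∧ □r) ∧ q) is false, so ¬□((q ∧ □r) ∧ q) is true.
  At w0: □((q ∧ □r) ∧ q) requires (q ∧ □r) ∧ q at every successor {w0, w2, w4, w5}.
    (q ∧ □r) ∧ q fails at w0, so □((q ∧ □r) ∧ q) is false at w0.
      At w0: q ∧ □r is false, q is false, so (q ∧ □r) ∧ q is false.

Yes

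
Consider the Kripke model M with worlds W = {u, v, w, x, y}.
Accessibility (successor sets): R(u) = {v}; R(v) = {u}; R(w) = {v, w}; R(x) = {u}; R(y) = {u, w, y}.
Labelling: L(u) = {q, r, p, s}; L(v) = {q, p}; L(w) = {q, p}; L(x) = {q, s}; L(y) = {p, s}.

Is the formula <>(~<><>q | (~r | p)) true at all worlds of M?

Let φ = <>(~<><>q | (~r | p)). Evaluate φ at each world:
  u (successors {v}): φ is true.
  v (successors {u}): φ is true.
  w (successors {v, w}): φ is true.
  x (successors {u}): φ is true.
  y (successors {u, w, y}): φ is true.
For instance, at w:
  At w: <>(~<><>q | (~r | p)) requires ~<><>q | (~r | p) at some successor in {v, w}.
    ~<><>q | (~r | p) holds at v, so <>(~<><>q | (~r | p)) is true at w.
      At v: ~<><>q is false, ~r | p is true, so ~<><>q | (~r | p) is true.

Yes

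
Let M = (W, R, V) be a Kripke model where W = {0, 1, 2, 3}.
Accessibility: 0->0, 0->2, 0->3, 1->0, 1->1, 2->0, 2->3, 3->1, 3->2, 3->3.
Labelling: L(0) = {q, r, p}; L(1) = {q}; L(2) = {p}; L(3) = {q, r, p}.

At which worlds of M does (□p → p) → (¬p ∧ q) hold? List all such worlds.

Let φ = (□p → p) → (¬p ∧ q). Evaluate φ at each world:
  0 (successors {0, 2, 3}): φ is false.
  1 (successors {0, 1}): φ is true.
  2 (successors {0, 3}): φ is false.
  3 (successors {1, 2, 3}): φ is false.
For instance, at 3:
  At 3: □p → p is true, ¬p ∧ q is false, so (□p → p) → (¬p ∧ q) is false.
    At 3: □p is false, p is true, so □p → p is true.
      At 3: □p requires p at every successor {1, 2, 3}.
        p fails at 1, so □p is false at 3.
Satisfying worlds: {1}

1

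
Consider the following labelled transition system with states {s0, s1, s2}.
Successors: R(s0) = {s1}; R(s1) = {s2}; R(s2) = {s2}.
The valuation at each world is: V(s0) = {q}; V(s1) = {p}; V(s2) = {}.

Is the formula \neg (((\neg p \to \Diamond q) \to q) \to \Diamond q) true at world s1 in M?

At s1: ((\neg p \to \Diamond q) \to q) \to \Diamond q is true, so \neg (((\neg p \to \Diamond q) \to q) \to \Diamond q) is false.
  At s1: (\neg p \to \Diamond q) \to q is false, \Diamond q is false, so ((\neg p \to \Diamond q) \to q) \to \Diamond q is true.
    At s1: \neg p \to \Diamond q is true, q is false, so (\neg p \to \Diamond q) \to q is false.
      At s1: \neg p is false, \Diamond q is false, so \neg p \to \Diamond q is true.
    At s1: \Diamond q requires q at some successor in {s2}.
      At s2: q is false.
    So \Diamond q is false at s1.

No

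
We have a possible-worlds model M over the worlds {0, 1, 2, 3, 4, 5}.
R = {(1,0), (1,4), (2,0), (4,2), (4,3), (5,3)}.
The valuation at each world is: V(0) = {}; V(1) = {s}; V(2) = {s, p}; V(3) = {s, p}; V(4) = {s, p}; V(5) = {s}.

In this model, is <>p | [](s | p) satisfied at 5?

At 5: <>p is true, [](s | p) is true, so <>p | [](s | p) is true.
  At 5: <>p requires p at some successor in {3}.
    p holds at 3, so <>p is true at 5.
  At 5: [](s | p) requires s | p at every successor {3}.
    At 3: s | p is true.
  So [](s | p) is true at 5.

Yes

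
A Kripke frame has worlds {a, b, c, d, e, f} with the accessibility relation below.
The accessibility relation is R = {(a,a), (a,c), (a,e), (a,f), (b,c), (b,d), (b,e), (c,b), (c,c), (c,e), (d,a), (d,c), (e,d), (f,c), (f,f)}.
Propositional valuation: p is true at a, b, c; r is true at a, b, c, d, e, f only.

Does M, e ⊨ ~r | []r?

Yes

Recall that []ψ holds at a world iff ψ holds at every accessible world, and <>ψ holds iff ψ holds at some accessible world.
At e: ~r is false, []r is true, so ~r | []r is true.
  At e: []r requires r at every successor {d}.
    At d: r is true.
  So []r is true at e.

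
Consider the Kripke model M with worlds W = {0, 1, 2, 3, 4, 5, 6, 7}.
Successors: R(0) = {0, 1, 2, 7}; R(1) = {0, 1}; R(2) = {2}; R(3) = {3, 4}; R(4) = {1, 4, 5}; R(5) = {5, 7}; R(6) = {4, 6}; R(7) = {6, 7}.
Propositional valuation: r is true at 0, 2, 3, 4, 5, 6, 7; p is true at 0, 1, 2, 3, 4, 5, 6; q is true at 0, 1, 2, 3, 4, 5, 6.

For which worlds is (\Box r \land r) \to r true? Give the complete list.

0, 1, 2, 3, 4, 5, 6, 7

Let φ = (\Box r \land r) \to r. Evaluate φ at each world:
  0 (successors {0, 1, 2, 7}): φ is true.
  1 (successors {0, 1}): φ is true.
  2 (successors {2}): φ is true.
  3 (successors {3, 4}): φ is true.
  4 (successors {1, 4, 5}): φ is true.
  5 (successors {5, 7}): φ is true.
  6 (successors {4, 6}): φ is true.
  7 (successors {6, 7}): φ is true.
For instance, at 5:
  At 5: \Box r \land r is true, r is true, so (\Box r \land r) \to r is true.
    At 5: \Box r is true, r is true, so \Box r \land r is true.
      At 5: \Box r requires r at every successor {5, 7}.
        At 5: r is true.
        At 7: r is true.
      So \Box r is true at 5.
Satisfying worlds: {0, 1, 2, 3, 4, 5, 6, 7}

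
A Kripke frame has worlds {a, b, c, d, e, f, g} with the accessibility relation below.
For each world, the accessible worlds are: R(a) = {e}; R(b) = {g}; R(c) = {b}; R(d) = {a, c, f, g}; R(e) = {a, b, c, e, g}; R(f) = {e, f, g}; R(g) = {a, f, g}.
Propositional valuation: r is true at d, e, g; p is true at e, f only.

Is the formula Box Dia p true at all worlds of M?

Let φ = Box Dia p. Evaluate φ at each world:
  a (successors {e}): φ is true.
  b (successors {g}): φ is true.
  c (successors {b}): φ is false.
  d (successors {a, c, f, g}): φ is false.
  e (successors {a, b, c, e, g}): φ is false.
  f (successors {e, f, g}): φ is true.
  g (successors {a, f, g}): φ is true.
Detail at c (counterexample):
  At c: Box Dia p requires Dia p at every successor {b}.
    Dia p fails at b, so Box Dia p is false at c.
      At b: Dia p requires p at some successor in {g}.
        At g: p is false.
      So Dia p is false at b.

No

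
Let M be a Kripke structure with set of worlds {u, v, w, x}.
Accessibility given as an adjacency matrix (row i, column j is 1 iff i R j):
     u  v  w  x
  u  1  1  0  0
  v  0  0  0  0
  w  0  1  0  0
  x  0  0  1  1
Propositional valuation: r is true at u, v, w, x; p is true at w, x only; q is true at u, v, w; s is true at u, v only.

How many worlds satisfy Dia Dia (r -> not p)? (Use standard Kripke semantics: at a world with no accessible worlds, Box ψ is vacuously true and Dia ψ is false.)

2

Recall that Dia ψ holds at a world iff ψ holds at some accessible world.
Let φ = Dia Dia (r -> not p). Evaluate φ at each world:
  u (successors {u, v}): φ is true.
  v (successors ∅): φ is false.
  w (successors {v}): φ is false.
  x (successors {w, x}): φ is true.
For instance, at x:
  At x: Dia Dia (r -> not p) requires Dia (r -> not p) at some successor in {w, x}.
    Dia (r -> not p) holds at w, so Dia Dia (r -> not p) is true at x.
      At w: Dia (r -> not p) requires r -> not p at some successor in {v}.
        r -> not p holds at v, so Dia (r -> not p) is true at w.
Satisfying worlds: {u, x}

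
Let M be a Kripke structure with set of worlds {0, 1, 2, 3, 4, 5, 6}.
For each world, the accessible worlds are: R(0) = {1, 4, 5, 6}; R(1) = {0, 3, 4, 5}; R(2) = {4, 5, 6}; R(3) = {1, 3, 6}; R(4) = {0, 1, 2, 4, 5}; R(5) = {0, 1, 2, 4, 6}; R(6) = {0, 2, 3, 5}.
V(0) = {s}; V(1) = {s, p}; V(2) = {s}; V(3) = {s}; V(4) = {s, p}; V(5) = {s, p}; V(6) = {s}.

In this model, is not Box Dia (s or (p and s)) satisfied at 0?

No

At 0: Box Dia (s or (p and s)) is true, so not Box Dia (s or (p and s)) is false.
  At 0: Box Dia (s or (p and s)) requires Dia (s or (p and s)) at every successor {1, 4, 5, 6}.
    At 1: Dia (s or (p and s)) is true.
    At 4: Dia (s or (p and s)) is true.
    At 5: Dia (s or (p and s)) is true.
    At 6: Dia (s or (p and s)) is true.
  So Box Dia (s or (p and s)) is true at 0.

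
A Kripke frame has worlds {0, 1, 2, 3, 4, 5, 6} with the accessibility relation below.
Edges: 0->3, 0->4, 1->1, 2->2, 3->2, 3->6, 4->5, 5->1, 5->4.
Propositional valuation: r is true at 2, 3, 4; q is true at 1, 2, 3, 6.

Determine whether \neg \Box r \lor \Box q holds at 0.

No

At 0: \neg \Box r is false, \Box q is false, so \neg \Box r \lor \Box q is false.
  At 0: \Box r is true, so \neg \Box r is false.
    At 0: \Box r requires r at every successor {3, 4}.
      At 3: r is true.
      At 4: r is true.
    So \Box r is true at 0.
  At 0: \Box q requires q at every successor {3, 4}.
    q fails at 4, so \Box q is false at 0.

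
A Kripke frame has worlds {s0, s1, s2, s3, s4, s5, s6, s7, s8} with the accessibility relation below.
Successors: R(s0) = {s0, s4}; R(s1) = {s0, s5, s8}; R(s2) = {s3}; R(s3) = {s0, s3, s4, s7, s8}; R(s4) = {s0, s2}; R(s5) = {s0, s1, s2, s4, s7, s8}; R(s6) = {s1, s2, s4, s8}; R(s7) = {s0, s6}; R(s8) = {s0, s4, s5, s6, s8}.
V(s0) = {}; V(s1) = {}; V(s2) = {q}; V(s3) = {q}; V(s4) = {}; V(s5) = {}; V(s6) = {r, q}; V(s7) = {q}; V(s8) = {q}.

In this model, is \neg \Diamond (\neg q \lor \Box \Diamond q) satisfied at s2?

At s2: \Diamond (\neg q \lor \Box \Diamond q) is false, so \neg \Diamond (\neg q \lor \Box \Diamond q) is true.
  At s2: \Diamond (\neg q \lor \Box \Diamond q) requires \neg q \lor \Box \Diamond q at some successor in {s3}.
    At s3: \neg q \lor \Box \Diamond q is false.
  So \Diamond (\neg q \lor \Box \Diamond q) is false at s2.

Yes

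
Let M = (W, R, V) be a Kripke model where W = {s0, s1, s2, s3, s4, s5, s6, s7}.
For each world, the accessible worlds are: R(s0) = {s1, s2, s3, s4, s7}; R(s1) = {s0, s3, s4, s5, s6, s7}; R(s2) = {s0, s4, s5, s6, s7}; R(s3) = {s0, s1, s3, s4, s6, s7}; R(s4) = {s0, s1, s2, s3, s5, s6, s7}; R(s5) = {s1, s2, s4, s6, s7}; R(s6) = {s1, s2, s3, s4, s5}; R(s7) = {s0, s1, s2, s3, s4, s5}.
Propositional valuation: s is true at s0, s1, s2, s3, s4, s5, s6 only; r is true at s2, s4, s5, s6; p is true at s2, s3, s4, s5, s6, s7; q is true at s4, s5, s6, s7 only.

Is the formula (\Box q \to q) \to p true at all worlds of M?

No

Let φ = (\Box q \to q) \to p. Evaluate φ at each world:
  s0 (successors {s1, s2, s3, s4, s7}): φ is false.
  s1 (successors {s0, s3, s4, s5, s6, s7}): φ is false.
  s2 (successors {s0, s4, s5, s6, s7}): φ is true.
  s3 (successors {s0, s1, s3, s4, s6, s7}): φ is true.
  s4 (successors {s0, s1, s2, s3, s5, s6, s7}): φ is true.
  s5 (successors {s1, s2, s4, s6, s7}): φ is true.
  s6 (successors {s1, s2, s3, s4, s5}): φ is true.
  s7 (successors {s0, s1, s2, s3, s4, s5}): φ is true.
Detail at s0 (counterexample):
  At s0: \Box q \to q is true, p is false, so (\Box q \to q) \to p is false.
    At s0: \Box q is false, q is false, so \Box q \to q is true.
      At s0: \Box q requires q at every successor {s1, s2, s3, s4, s7}.
        q fails at s1, so \Box q is false at s0.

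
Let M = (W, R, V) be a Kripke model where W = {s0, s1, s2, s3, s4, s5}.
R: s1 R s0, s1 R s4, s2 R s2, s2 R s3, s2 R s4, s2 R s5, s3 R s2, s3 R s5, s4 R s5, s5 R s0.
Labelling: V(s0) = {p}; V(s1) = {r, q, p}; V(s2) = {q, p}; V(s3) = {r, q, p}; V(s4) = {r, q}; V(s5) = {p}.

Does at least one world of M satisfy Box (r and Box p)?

Yes

Let φ = Box (r and Box p). Evaluate φ at each world:
  s0 (successors ∅): φ is true.
  s1 (successors {s0, s4}): φ is false.
  s2 (successors {s2, s3, s4, s5}): φ is false.
  s3 (successors {s2, s5}): φ is false.
  s4 (successors {s5}): φ is false.
  s5 (successors {s0}): φ is false.
Detail at s0 (witness):
  At s0: no accessible worlds, so Box (r and Box p) holds vacuously.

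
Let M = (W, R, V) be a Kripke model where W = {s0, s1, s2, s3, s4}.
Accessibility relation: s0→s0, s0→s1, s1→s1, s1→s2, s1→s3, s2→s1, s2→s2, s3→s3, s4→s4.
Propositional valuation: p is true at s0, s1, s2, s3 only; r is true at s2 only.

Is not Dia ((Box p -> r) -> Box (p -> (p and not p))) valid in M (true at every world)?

No

Let φ = not Dia ((Box p -> r) -> Box (p -> (p and not p))). Evaluate φ at each world:
  s0 (successors {s0, s1}): φ is false.
  s1 (successors {s1, s2, s3}): φ is false.
  s2 (successors {s1, s2}): φ is false.
  s3 (successors {s3}): φ is false.
  s4 (successors {s4}): φ is false.
Detail at s0 (counterexample):
  At s0: Dia ((Box p -> r) -> Box (p -> (p and not p))) is true, so not Dia ((Box p -> r) -> Box (p -> (p and not p))) is false.
    At s0: Dia ((Box p -> r) -> Box (p -> (p and not p))) requires (Box p -> r) -> Box (p -> (p and not p)) at some successor in {s0, s1}.
      (Box p -> r) -> Box (p -> (p and not p)) holds at s0, so Dia ((Box p -> r) -> Box (p -> (p and not p))) is true at s0.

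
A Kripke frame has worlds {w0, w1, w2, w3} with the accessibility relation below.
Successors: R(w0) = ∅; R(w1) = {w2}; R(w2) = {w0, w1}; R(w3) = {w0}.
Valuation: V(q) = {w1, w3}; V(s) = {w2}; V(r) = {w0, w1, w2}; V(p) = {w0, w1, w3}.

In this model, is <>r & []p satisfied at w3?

Yes

At w3: <>r is true, []p is true, so <>r & []p is true.
  At w3: <>r requires r at some successor in {w0}.
    r holds at w0, so <>r is true at w3.
  At w3: []p requires p at every successor {w0}.
    At w0: p is true.
  So []p is true at w3.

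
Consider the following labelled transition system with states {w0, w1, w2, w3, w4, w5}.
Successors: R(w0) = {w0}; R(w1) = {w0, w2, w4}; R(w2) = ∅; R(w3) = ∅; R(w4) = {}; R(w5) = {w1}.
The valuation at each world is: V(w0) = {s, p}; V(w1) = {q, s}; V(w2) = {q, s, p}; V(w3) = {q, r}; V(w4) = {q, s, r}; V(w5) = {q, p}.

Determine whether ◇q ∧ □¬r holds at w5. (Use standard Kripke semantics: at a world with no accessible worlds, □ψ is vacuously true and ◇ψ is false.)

Yes

At w5: ◇q is true, □¬r is true, so ◇q ∧ □¬r is true.
  At w5: ◇q requires q at some successor in {w1}.
    q holds at w1, so ◇q is true at w5.
  At w5: □¬r requires ¬r at every successor {w1}.
    At w1: ¬r is true.
  So □¬r is true at w5.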